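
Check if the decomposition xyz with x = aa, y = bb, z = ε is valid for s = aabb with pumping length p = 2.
Violated: |xy| ≤ p

The decomposition x = aa, y = bb, z = ε for s = aabb with p = 2
violates the constraint: |xy| ≤ p

|xy| = |aabb| = 4 > 2 = p. The decomposition puts too many characters in xy.

Pumping lemma constraints:
1. xyz = s (decomposition is valid)
2. |xy| ≤ p
3. |y| > 0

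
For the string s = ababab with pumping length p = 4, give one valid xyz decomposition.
x = 'a', y = 'bab', z = 'ab'

For s = ababab and p = 4, one valid decomposition is:
- x = 'a' (length 1)
- y = 'bab' (length 3)
- z = 'ab' (length 2)

Verification:
- xyz = 'a' + 'bab' + 'ab' = ababab ✓
- |xy| = 4 ≤ 4 ✓
- |y| = 3 > 0 ✓

All pumping lemma constraints are satisfied.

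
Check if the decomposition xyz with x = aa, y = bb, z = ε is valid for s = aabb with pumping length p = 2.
Violated: |xy| ≤ p

The decomposition x = aa, y = bb, z = ε for s = aabb with p = 2
violates the constraint: |xy| ≤ p

|xy| = |aabb| = 4 > 2 = p. The decomposition puts too many characters in xy.

Pumping lemma constraints:
1. xyz = s (decomposition is valid)
2. |xy| ≤ p
3. |y| > 0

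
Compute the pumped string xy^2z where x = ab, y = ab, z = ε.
ababab

Given x = 'ab', y = 'ab', z = '' and i = 2:

xy^2z = x + y·y·...·y (2 times) + z
       = 'ab' + 'ab'^2 + ''
       = 'ab' + 'abab' + ''
       = 'ababab'

The pumped string is 'ababab' with length 6.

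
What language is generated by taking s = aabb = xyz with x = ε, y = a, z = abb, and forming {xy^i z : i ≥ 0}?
{xy^i z : i ≥ 0} = {a^(i+1) b^2 : i ≥ 0} = {abb, aabb, aaabb, ...}

With x = ε, y = a, z = abb: Starting with aabb and pumping the first 'a' (z = abb keeps the second 'a'), we get strings with i+1 a's followed by 2 b's for i = 0, 1, 2, ...; note bb is not produced because z always contributes one a.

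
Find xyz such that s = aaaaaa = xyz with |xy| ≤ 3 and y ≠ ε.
x = 'a', y = 'a', z = 'aaaa'

For s = aaaaaa and p = 3, one valid decomposition is:
- x = 'a' (length 1)
- y = 'a' (length 1)
- z = 'aaaa' (length 4)

Verification:
- xyz = 'a' + 'a' + 'aaaa' = aaaaaa ✓
- |xy| = 2 ≤ 3 ✓
- |y| = 1 > 0 ✓

All pumping lemma constraints are satisfied.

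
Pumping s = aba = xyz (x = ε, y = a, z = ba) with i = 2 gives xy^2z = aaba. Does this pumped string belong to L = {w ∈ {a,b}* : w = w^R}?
No

xy²z = ε · aa · ba = aaba.
aaba reversed is abaa ≠ aaba, so it is not a palindrome and is not in L.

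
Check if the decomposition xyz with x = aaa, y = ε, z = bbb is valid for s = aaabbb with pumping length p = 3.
Violated: |y| > 0

The decomposition x = aaa, y = ε, z = bbb for s = aaabbb with p = 3
violates the constraint: |y| > 0

|y| = 0, but the pumping lemma requires |y| > 0 (y must be non-empty).

Pumping lemma constraints:
1. xyz = s (decomposition is valid)
2. |xy| ≤ p
3. |y| > 0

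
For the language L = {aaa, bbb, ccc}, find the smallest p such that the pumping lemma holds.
p = 4

For a finite language L, the pumping lemma holds vacuously if p > max|s| for s ∈ L.

The longest string in L = {aaa, bbb, ccc} has length 3.
If p = 4, then no string s ∈ L has |s| ≥ p, so the condition is vacuously true.

The minimum pumping length is p = 4.

Why no smaller p works: for any p ≤ 3, the longest string s ∈ L has |s| = 3 ≥ p, so it would
have to be pumpable; but pumping up (i = 2, 3, ...) produces ever longer strings, which cannot all lie in the
finite language L. So the pumping property fails for every p ≤ 3.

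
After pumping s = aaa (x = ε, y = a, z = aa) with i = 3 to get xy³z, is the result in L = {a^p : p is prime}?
Yes

xy³z = ε · aaa · aa = aaaaa.
aaaaa has length 5, which is prime, so it is in L.
(A single pumped string landing in L is not a contradiction by itself; a non-regularity proof needs some i for which xy^i z ∉ L, for every admissible decomposition.)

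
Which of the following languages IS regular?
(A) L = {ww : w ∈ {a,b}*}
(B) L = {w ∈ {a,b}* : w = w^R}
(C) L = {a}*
(C) {a}*

(C) L = {a}* is regular.

This can be recognized by a finite automaton (DFA/NFA).
Regular expressions like {a}* define regular languages.

The other choices are not regular:
- {ww : w ∈ {a,b}*}: After pumping, the two halves no longer match
- {w ∈ {a,b}* : w = w^R}: After pumping, the string is no longer symmetric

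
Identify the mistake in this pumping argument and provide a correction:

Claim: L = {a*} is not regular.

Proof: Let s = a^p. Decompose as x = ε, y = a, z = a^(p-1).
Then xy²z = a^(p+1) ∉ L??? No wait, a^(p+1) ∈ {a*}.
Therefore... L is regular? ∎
Error: The proof attempts to show a*  is not regular, but a* IS regular!

Correction: a* is a regular language (recognized by a simple DFA with one accepting state and self-loop on 'a'). The pumping lemma can only prove non-regularity, not regularity. For regular languages, pumping always works.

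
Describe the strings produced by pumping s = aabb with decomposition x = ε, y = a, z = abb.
{xy^i z : i ≥ 0} = {a^(i+1) b^2 : i ≥ 0} = {abb, aabb, aaabb, ...}

With x = ε, y = a, z = abb: Starting with aabb and pumping the first 'a' (z = abb keeps the second 'a'), we get strings with i+1 a's followed by 2 b's for i = 0, 1, 2, ...; note bb is not produced because z always contributes one a.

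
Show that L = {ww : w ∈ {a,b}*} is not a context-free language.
Assume for contradiction that L is context-free, and let p ≥ 1 be the pumping length given by the pumping lemma for CFLs.
Choose s = a^p b^p a^p b^p. Then s ∈ L (take w = a^p b^p) and |s| = 4p ≥ p.
By the CFL pumping lemma, s = uvxyz for some u, v, x, y, z with |vxy| ≤ p, |vy| ≥ 1, and uv^i xy^i z ∈ L for every i ≥ 0.

Write s as four blocks A₁ B₁ A₂ B₂ with A₁ = A₂ = a^p and B₁ = B₂ = b^p. Since |vxy| ≤ p, the window vxy lies inside at most two adjacent blocks. Take i = 0 and let t = uxz, so |t| = 4p − |vy| with 1 ≤ |vy| ≤ p. If |t| is odd, t ∉ L immediately, so assume |vy| is even (hence |vy| ≥ 2) and |t|/2 = 2p − |vy|/2, which satisfies p ≤ |t|/2 ≤ 2p − 1.

Case 1 (vxy inside A₁B₁): t = a^(p−j) b^(p−l) a^p b^p with j + l = |vy|. The second half of t has length < 2p, so it is a suffix of the trailing a^p b^p and ends in b; the first half is a^(p−j) b^(p−l) a^((j+l)/2), which ends in a because (j+l)/2 ≥ 1. The halves differ, so t ∉ L.

Case 2 (vxy inside B₁A₂, straddling the middle): t = a^p b^(p−j) a^(p−l) b^p with j + l = |vy|. If t = ww, then w is a prefix of t of length ≥ p, so w begins with a^p; and w is a suffix of t of length ≥ p, so w ends with b^p. That forces |w| ≥ 2p, contradicting |w| = |t|/2 ≤ 2p − 1. So t ∉ L.

Case 3 (vxy inside A₂B₂): t = a^p b^p a^(p−j) b^(p−l) with j + l = |vy|. The first half of t is a prefix of a^p b^p, so it begins with a; the second half is b^((j+l)/2) a^(p−j) b^(p−l), which begins with b. The halves differ, so t ∉ L.

In every case uv⁰xy⁰z = uxz ∉ L.

This contradicts the CFL pumping lemma, which requires uv^i xy^i z ∈ L for all i ≥ 0.
Hence L = {ww : w ∈ {a,b}*} is not context-free. ∎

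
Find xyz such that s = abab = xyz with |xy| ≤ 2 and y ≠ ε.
x = 'a', y = 'b', z = 'ab'

For s = abab and p = 2, one valid decomposition is:
- x = 'a' (length 1)
- y = 'b' (length 1)
- z = 'ab' (length 2)

Verification:
- xyz = 'a' + 'b' + 'ab' = abab ✓
- |xy| = 2 ≤ 2 ✓
- |y| = 1 > 0 ✓

All pumping lemma constraints are satisfied.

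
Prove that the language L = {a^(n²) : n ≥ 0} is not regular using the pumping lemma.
Assume for contradiction that L is regular, and let p ≥ 1 be the pumping length given by the pumping lemma.
Choose s = a^(p²). Then s ∈ L and |s| = p² ≥ p.
By the pumping lemma, s = xyz for some x, y, z with |xy| ≤ p, |y| ≥ 1, and xy^i z ∈ L for every i ≥ 0.
Here y = a^k for some k with 1 ≤ k ≤ |xy| ≤ p.

Take i = 2: |xy²z| = p² + k.
Now p² < p² + k ≤ p² + p < p² + 2p + 1 = (p + 1)².
So |xy²z| lies strictly between the consecutive squares p² and (p + 1)², hence is not a perfect square, and xy²z ∉ L.

This contradicts the pumping lemma, which requires xy^i z ∈ L for all i ≥ 0.
Hence L = {a^(n²) : n ≥ 0} is not regular. ∎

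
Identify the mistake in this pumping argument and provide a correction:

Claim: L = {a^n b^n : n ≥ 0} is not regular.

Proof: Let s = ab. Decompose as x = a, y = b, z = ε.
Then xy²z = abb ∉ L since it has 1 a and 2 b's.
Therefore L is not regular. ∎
Error: The string s = ab might be shorter than the pumping length p.

Correction: Choose s = a^p b^p to ensure |s| ≥ p. Also, the decomposition is wrong: with |xy| ≤ p, y cannot include b's when s starts with p a's.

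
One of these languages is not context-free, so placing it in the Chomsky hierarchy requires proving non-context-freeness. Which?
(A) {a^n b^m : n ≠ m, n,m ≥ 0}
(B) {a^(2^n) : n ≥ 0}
(B) {a^(2^n) : n ≥ 0}

(B) {a^(2^n) : n ≥ 0} requires the CFL pumping lemma.

- {a^n b^m : n ≠ m, n,m ≥ 0} is context-free (but not regular)
  • Can be shown non-regular with the regular pumping lemma
  • After pumping a's, we can make n = m

- {a^(2^n) : n ≥ 0} is NOT context-free
  • Requires the CFL pumping lemma to prove
  • Gaps between powers of 2 grow exponentially

The CFL pumping lemma is "stronger" in that it can prove non-membership
in the larger class of context-free languages.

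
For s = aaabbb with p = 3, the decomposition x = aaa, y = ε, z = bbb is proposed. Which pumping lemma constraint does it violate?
Violated: |y| > 0

The decomposition x = aaa, y = ε, z = bbb for s = aaabbb with p = 3
violates the constraint: |y| > 0

|y| = 0, but the pumping lemma requires |y| > 0 (y must be non-empty).

Pumping lemma constraints:
1. xyz = s (decomposition is valid)
2. |xy| ≤ p
3. |y| > 0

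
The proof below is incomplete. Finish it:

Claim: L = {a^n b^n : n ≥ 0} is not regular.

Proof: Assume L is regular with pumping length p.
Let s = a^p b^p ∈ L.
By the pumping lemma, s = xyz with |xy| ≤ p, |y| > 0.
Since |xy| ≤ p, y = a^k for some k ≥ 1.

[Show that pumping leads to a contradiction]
Consider xy²z = a^(p+k) b^p.

Since k ≥ 1, we have p + k > p.
So xy²z has more a's than b's: (p+k) a's vs p b's.
This means xy²z ∉ L because a^n b^n requires equal counts.

This contradicts the pumping lemma which states xy²z ∈ L.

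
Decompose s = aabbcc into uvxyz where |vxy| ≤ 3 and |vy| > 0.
u='aa', v='b', x='b', y='c', z='c'

For s = aabbcc with pumping length p = 3:

One valid decomposition:
- u = 'aa'
- v = 'b'
- x = 'b'
- y = 'c'
- z = 'c'

Verification:
- uvxyz = 'aa' + 'b' + 'b' + 'c' + 'c' = aabbcc ✓
- |vxy| = |'bbc'| = 3 ≤ 3 ✓
- |vy| = |'bc'| = 2 > 0 ✓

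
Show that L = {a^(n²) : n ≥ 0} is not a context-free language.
Assume for contradiction that L is context-free, and let p ≥ 1 be the pumping length given by the pumping lemma for CFLs.
Choose s = a^(p²). Then s ∈ L and |s| = p² ≥ p.
By the CFL pumping lemma, s = uvxyz for some u, v, x, y, z with |vxy| ≤ p, |vy| ≥ 1, and uv^i xy^i z ∈ L for every i ≥ 0.
All symbols are a's, so only lengths matter: let k = |vy|, with 1 ≤ k ≤ |vxy| ≤ p.

Take i = 2: |uv²xy²z| = p² + k, and p² < p² + k ≤ p² + p < (p + 1)².
So the length lies strictly between consecutive squares and is not a perfect square; uv²xy²z ∉ L.

This contradicts the CFL pumping lemma, which requires uv^i xy^i z ∈ L for all i ≥ 0.
Hence L = {a^(n²) : n ≥ 0} is not context-free. ∎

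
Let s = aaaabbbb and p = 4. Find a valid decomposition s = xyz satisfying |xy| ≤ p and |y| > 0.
x = 'a', y = 'aa', z = 'abbbb'

For s = aaaabbbb and p = 4, one valid decomposition is:
- x = 'a' (length 1)
- y = 'aa' (length 2)
- z = 'abbbb' (length 5)

Verification:
- xyz = 'a' + 'aa' + 'abbbb' = aaaabbbb ✓
- |xy| = 3 ≤ 4 ✓
- |y| = 2 > 0 ✓

All pumping lemma constraints are satisfied.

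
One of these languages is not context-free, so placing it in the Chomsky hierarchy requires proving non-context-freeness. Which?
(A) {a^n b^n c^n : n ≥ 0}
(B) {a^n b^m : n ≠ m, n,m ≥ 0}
(A) {a^n b^n c^n : n ≥ 0}

(A) {a^n b^n c^n : n ≥ 0} requires the CFL pumping lemma.

- {a^n b^m : n ≠ m, n,m ≥ 0} is context-free (but not regular)
  • Can be shown non-regular with the regular pumping lemma
  • After pumping a's, we can make n = m

- {a^n b^n c^n : n ≥ 0} is NOT context-free
  • Requires the CFL pumping lemma to prove
  • Cannot maintain three equal counts simultaneously

The CFL pumping lemma is "stronger" in that it can prove non-membership
in the larger class of context-free languages.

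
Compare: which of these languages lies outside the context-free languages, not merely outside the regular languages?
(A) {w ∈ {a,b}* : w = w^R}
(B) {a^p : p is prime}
(B) {a^p : p is prime}

(B) {a^p : p is prime} requires the CFL pumping lemma.

- {w ∈ {a,b}* : w = w^R} is context-free (but not regular)
  • Can be shown non-regular with the regular pumping lemma
  • After pumping, the string is no longer symmetric

- {a^p : p is prime} is NOT context-free
  • Requires the CFL pumping lemma to prove
  • The CFL pumping lemma also fails because prime gaps are unbounded

The CFL pumping lemma is "stronger" in that it can prove non-membership
in the larger class of context-free languages.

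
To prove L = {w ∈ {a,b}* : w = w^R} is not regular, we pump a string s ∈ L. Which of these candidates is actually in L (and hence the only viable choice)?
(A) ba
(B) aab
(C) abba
(C) abba

The pumping lemma is applied to a string s that lies in L, so first check membership of each option:
- (A) ba reversed is ab ≠ ba, so it is not a palindrome and is not in L ✗
- (B) aab reversed is baa ≠ aab, so it is not a palindrome and is not in L ✗
- (C) abba reversed is abba, the same string, so it is a palindrome and is in L ✓

Only (C) abba is in L, so it is the only candidate that could play the role of s.
(In a complete proof one picks s in terms of the pumping length p so that |s| ≥ p is guaranteed; a fixed string like abba illustrates the shape of such an s.)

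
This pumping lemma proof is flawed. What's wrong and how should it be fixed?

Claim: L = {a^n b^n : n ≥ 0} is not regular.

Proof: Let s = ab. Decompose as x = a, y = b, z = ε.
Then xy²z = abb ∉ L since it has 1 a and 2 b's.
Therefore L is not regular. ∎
Error: The string s = ab might be shorter than the pumping length p.

Correction: Choose s = a^p b^p to ensure |s| ≥ p. Also, the decomposition is wrong: with |xy| ≤ p, y cannot include b's when s starts with p a's.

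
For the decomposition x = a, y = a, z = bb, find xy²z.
aaabb

Given x = 'a', y = 'a', z = 'bb' and i = 2:

xy^2z = x + y·y·...·y (2 times) + z
       = 'a' + 'a'^2 + 'bb'
       = 'a' + 'aa' + 'bb'
       = 'aaabb'

The pumped string is 'aaabb' with length 5.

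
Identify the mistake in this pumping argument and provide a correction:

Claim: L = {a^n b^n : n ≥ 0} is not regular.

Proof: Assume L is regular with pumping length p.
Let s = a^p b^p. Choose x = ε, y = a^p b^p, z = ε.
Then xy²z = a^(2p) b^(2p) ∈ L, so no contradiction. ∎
Error: The decomposition violates |xy| ≤ p. With y = a^p b^p, |xy| = |y| = 2p > p. (The proof also miscomputes xy²z, which would be a^p b^p a^p b^p rather than a^(2p) b^(2p), and it wrongly treats one harmless decomposition as settling the matter — the prover does not get to choose the decomposition.)

Correction: The pumping lemma requires |xy| ≤ p, and the argument must handle every decomposition satisfying |xy| ≤ p, |y| ≥ 1. Since s starts with p a's, any such y consists only of a's, say y = a^k with k ≥ 1. Then xy²z = a^(p+k) b^p has unequal numbers of a's and b's, so xy²z ∉ L — the required contradiction.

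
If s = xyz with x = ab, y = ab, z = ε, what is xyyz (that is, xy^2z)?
ababab

Given x = 'ab', y = 'ab', z = '' and i = 2:

xy^2z = x + y·y·...·y (2 times) + z
       = 'ab' + 'ab'^2 + ''
       = 'ab' + 'abab' + ''
       = 'ababab'

The pumped string is 'ababab' with length 6.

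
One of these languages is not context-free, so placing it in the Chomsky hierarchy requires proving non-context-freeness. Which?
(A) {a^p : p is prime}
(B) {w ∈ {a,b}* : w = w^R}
(A) {a^p : p is prime}

(A) {a^p : p is prime} requires the CFL pumping lemma.

- {w ∈ {a,b}* : w = w^R} is context-free (but not regular)
  • Can be shown non-regular with the regular pumping lemma
  • After pumping, the string is no longer symmetric

- {a^p : p is prime} is NOT context-free
  • Requires the CFL pumping lemma to prove
  • The CFL pumping lemma also fails because prime gaps are unbounded

The CFL pumping lemma is "stronger" in that it can prove non-membership
in the larger class of context-free languages.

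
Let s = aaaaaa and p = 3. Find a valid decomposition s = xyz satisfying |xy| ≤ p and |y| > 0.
x = 'aa', y = 'a', z = 'aaa'

For s = aaaaaa and p = 3, one valid decomposition is:
- x = 'aa' (length 2)
- y = 'a' (length 1)
- z = 'aaa' (length 3)

Verification:
- xyz = 'aa' + 'a' + 'aaa' = aaaaaa ✓
- |xy| = 3 ≤ 3 ✓
- |y| = 1 > 0 ✓

All pumping lemma constraints are satisfied.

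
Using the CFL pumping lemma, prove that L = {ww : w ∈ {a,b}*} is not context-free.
Assume for contradiction that L is context-free, and let p ≥ 1 be the pumping length given by the pumping lemma for CFLs.
Choose s = a^p b^p a^p b^p. Then s ∈ L (take w = a^p b^p) and |s| = 4p ≥ p.
By the CFL pumping lemma, s = uvxyz for some u, v, x, y, z with |vxy| ≤ p, |vy| ≥ 1, and uv^i xy^i z ∈ L for every i ≥ 0.

Write s as four blocks A₁ B₁ A₂ B₂ with A₁ = A₂ = a^p and B₁ = B₂ = b^p. Since |vxy| ≤ p, the window vxy lies inside at most two adjacent blocks. Take i = 0 and let t = uxz, so |t| = 4p − |vy| with 1 ≤ |vy| ≤ p. If |t| is odd, t ∉ L immediately, so assume |vy| is even (hence |vy| ≥ 2) and |t|/2 = 2p − |vy|/2, which satisfies p ≤ |t|/2 ≤ 2p − 1.

Case 1 (vxy inside A₁B₁): t = a^(p−j) b^(p−l) a^p b^p with j + l = |vy|. The second half of t has length < 2p, so it is a suffix of the trailing a^p b^p and ends in b; the first half is a^(p−j) b^(p−l) a^((j+l)/2), which ends in a because (j+l)/2 ≥ 1. The halves differ, so t ∉ L.

Case 2 (vxy inside B₁A₂, straddling the middle): t = a^p b^(p−j) a^(p−l) b^p with j + l = |vy|. If t = ww, then w is a prefix of t of length ≥ p, so w begins with a^p; and w is a suffix of t of length ≥ p, so w ends with b^p. That forces |w| ≥ 2p, contradicting |w| = |t|/2 ≤ 2p − 1. So t ∉ L.

Case 3 (vxy inside A₂B₂): t = a^p b^p a^(p−j) b^(p−l) with j + l = |vy|. The first half of t is a prefix of a^p b^p, so it begins with a; the second half is b^((j+l)/2) a^(p−j) b^(p−l), which begins with b. The halves differ, so t ∉ L.

In every case uv⁰xy⁰z = uxz ∉ L.

This contradicts the CFL pumping lemma, which requires uv^i xy^i z ∈ L for all i ≥ 0.
Hence L = {ww : w ∈ {a,b}*} is not context-free. ∎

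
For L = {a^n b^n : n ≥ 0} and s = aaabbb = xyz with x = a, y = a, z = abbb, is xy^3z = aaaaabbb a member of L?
No

xy³z = a · aaa · abbb = aaaaabbb.
aaaaabbb has 5 a's and 3 b's; 5 ≠ 3, so it is not in L.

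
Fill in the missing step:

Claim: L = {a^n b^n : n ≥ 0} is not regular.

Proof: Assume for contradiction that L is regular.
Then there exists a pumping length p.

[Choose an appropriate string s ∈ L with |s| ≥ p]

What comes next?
s = a^p b^p

This string is in L (has equal a's and b's) and has length 2p ≥ p.
Any decomposition xyz with |xy| ≤ p means y consists only of a's,
so pumping will unbalance the counts.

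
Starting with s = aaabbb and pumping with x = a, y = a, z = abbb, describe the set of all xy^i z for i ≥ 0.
{xy^i z : i ≥ 0} = {a^(2+i) b^3 : i ≥ 0} = {aabbb, aaabbb, aaaabbb, ...}

With x = a, y = a, z = abbb: Starting with aaabbb and pumping the second 'a', we get strings with 2+i a's followed by 3 b's for i = 0, 1, 2, ...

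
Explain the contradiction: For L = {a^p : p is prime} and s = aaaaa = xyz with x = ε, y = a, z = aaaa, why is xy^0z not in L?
xy⁰z = aaaa ∉ L

Pumping with i = 0 replaces y = a by y⁰ = ε:
- Original: s = xyz = aaaaa; aaaaa has length 5, which is prime, so it is in L
- Pumped: xy⁰z = ε · ε · aaaa = aaaa
- aaaa has length 4 = 2 × 2, which is not prime, so it is not in L

The pumping lemma would require xy⁰z ∈ L, so this decomposition yields a contradiction.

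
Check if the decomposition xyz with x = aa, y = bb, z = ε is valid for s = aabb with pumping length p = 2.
Violated: |xy| ≤ p

The decomposition x = aa, y = bb, z = ε for s = aabb with p = 2
violates the constraint: |xy| ≤ p

|xy| = |aabb| = 4 > 2 = p. The decomposition puts too many characters in xy.

Pumping lemma constraints:
1. xyz = s (decomposition is valid)
2. |xy| ≤ p
3. |y| > 0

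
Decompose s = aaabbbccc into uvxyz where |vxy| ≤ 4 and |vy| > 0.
u='aa', v='a', x='bb', y='b', z='ccc'

For s = aaabbbccc with pumping length p = 4:

One valid decomposition:
- u = 'aa'
- v = 'a'
- x = 'bb'
- y = 'b'
- z = 'ccc'

Verification:
- uvxyz = 'aa' + 'a' + 'bb' + 'b' + 'ccc' = aaabbbccc ✓
- |vxy| = |'abbb'| = 4 ≤ 4 ✓
- |vy| = |'ab'| = 2 > 0 ✓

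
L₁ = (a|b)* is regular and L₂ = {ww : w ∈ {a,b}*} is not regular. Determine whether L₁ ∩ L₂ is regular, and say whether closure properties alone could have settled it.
No — L₁ ∩ L₂ is not regular.

(a|b)* is all strings over {a,b}, so L₁ ∩ L₂ = {ww : w ∈ {a,b}*} = L₂ itself, which is not regular (pump s = a^p b a^p b).

Note that the bare facts "L₁ regular, L₂ non-regular" do not settle the question by themselves: the closure of regular languages under ∪, ∩, complement and difference applies only when BOTH operands are regular. With a non-regular operand the result can come out regular or non-regular depending on the specific languages, so one has to work out L₁ ∩ L₂ for this particular pair, as above.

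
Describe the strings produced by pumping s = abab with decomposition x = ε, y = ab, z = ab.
{xy^i z : i ≥ 0} = {(ab)^(i+1) : i ≥ 0} = {ab, abab, ababab, ...}

With x = ε, y = ab, z = ab: Pumping 'ab' gives strings of alternating a's and b's.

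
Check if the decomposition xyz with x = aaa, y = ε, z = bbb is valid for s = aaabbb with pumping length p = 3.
Violated: |y| > 0

The decomposition x = aaa, y = ε, z = bbb for s = aaabbb with p = 3
violates the constraint: |y| > 0

|y| = 0, but the pumping lemma requires |y| > 0 (y must be non-empty).

Pumping lemma constraints:
1. xyz = s (decomposition is valid)
2. |xy| ≤ p
3. |y| > 0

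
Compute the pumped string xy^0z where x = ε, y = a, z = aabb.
aabb

Given x = '', y = 'a', z = 'aabb' and i = 0:

xy^0z = x + y·y·...·y (0 times) + z
       = '' + 'a'^0 + 'aabb'
       = '' + '' + 'aabb'
       = 'aabb'

The pumped string is 'aabb' with length 4.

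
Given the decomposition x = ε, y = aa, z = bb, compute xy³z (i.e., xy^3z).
aaaaaabb

Given x = '', y = 'aa', z = 'bb' and i = 3:

xy^3z = x + y·y·...·y (3 times) + z
       = '' + 'aa'^3 + 'bb'
       = '' + 'aaaaaa' + 'bb'
       = 'aaaaaabb'

The pumped string is 'aaaaaabb' with length 8.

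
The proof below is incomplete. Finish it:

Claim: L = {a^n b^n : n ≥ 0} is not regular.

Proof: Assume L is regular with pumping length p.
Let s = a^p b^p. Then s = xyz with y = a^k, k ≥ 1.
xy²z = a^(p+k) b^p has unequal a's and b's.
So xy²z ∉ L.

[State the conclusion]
This contradicts the pumping lemma for regular languages,
which guarantees xy^i z ∈ L for all i ≥ 0.

Since our assumption that L is regular leads to a contradiction,
we conclude that L = {a^n b^n : n ≥ 0} is NOT regular. ∎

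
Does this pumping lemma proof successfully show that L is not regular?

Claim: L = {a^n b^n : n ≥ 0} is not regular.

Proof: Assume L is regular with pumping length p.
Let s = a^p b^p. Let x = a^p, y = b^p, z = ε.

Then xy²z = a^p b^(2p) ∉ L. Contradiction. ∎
The proof is INCORRECT.

Error: The decomposition violates |xy| ≤ p.
With x = a^p and y = b^p, we have |xy| = 2p > p.
The pumping lemma requires |xy| ≤ p, so y must be within the first p characters.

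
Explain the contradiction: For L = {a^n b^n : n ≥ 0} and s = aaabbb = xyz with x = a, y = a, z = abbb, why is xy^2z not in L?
xy²z = aaaabbb ∉ L

Pumping with i = 2 replaces y = a by y² = aa:
- Original: s = xyz = aaabbb; aaabbb = a^3 b^3 has equal counts (3 = 3), so it is in L
- Pumped: xy²z = a · aa · abbb = aaaabbb
- aaaabbb has 4 a's and 3 b's; 4 ≠ 3, so it is not in L

The pumping lemma would require xy²z ∈ L, so this decomposition yields a contradiction.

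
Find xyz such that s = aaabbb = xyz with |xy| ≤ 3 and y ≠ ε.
x = 'aa', y = 'a', z = 'bbb'

For s = aaabbb and p = 3, one valid decomposition is:
- x = 'aa' (length 2)
- y = 'a' (length 1)
- z = 'bbb' (length 3)

Verification:
- xyz = 'aa' + 'a' + 'bbb' = aaabbb ✓
- |xy| = 3 ≤ 3 ✓
- |y| = 1 > 0 ✓

All pumping lemma constraints are satisfied.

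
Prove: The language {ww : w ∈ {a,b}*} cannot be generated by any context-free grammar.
Assume for contradiction that L is context-free, and let p ≥ 1 be the pumping length given by the pumping lemma for CFLs.
Choose s = a^p b^p a^p b^p. Then s ∈ L (take w = a^p b^p) and |s| = 4p ≥ p.
By the CFL pumping lemma, s = uvxyz for some u, v, x, y, z with |vxy| ≤ p, |vy| ≥ 1, and uv^i xy^i z ∈ L for every i ≥ 0.

Write s as four blocks A₁ B₁ A₂ B₂ with A₁ = A₂ = a^p and B₁ = B₂ = b^p. Since |vxy| ≤ p, the window vxy lies inside at most two adjacent blocks. Take i = 0 and let t = uxz, so |t| = 4p − |vy| with 1 ≤ |vy| ≤ p. If |t| is odd, t ∉ L immediately, so assume |vy| is even (hence |vy| ≥ 2) and |t|/2 = 2p − |vy|/2, which satisfies p ≤ |t|/2 ≤ 2p − 1.

Case 1 (vxy inside A₁B₁): t = a^(p−j) b^(p−l) a^p b^p with j + l = |vy|. The second half of t has length < 2p, so it is a suffix of the trailing a^p b^p and ends in b; the first half is a^(p−j) b^(p−l) a^((j+l)/2), which ends in a because (j+l)/2 ≥ 1. The halves differ, so t ∉ L.

Case 2 (vxy inside B₁A₂, straddling the middle): t = a^p b^(p−j) a^(p−l) b^p with j + l = |vy|. If t = ww, then w is a prefix of t of length ≥ p, so w begins with a^p; and w is a suffix of t of length ≥ p, so w ends with b^p. That forces |w| ≥ 2p, contradicting |w| = |t|/2 ≤ 2p − 1. So t ∉ L.

Case 3 (vxy inside A₂B₂): t = a^p b^p a^(p−j) b^(p−l) with j + l = |vy|. The first half of t is a prefix of a^p b^p, so it begins with a; the second half is b^((j+l)/2) a^(p−j) b^(p−l), which begins with b. The halves differ, so t ∉ L.

In every case uv⁰xy⁰z = uxz ∉ L.

This contradicts the CFL pumping lemma, which requires uv^i xy^i z ∈ L for all i ≥ 0.
Hence L = {ww : w ∈ {a,b}*} is not context-free. ∎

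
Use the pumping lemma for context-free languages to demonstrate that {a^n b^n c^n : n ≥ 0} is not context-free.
Assume for contradiction that L is context-free, and let p ≥ 1 be the pumping length given by the pumping lemma for CFLs.
Choose s = a^p b^p c^p. Then s ∈ L and |s| = 3p ≥ p.
By the CFL pumping lemma, s = uvxyz for some u, v, x, y, z with |vxy| ≤ p, |vy| ≥ 1, and uv^i xy^i z ∈ L for every i ≥ 0.

Because |vxy| ≤ p, the window vxy cannot contain both an a and a c: any substring of s containing both must include the entire block b^p plus at least one a and one c, so it has length ≥ p + 2 > p.
Hence at least one of the letters a, c does not occur in vy at all.

Take i = 0: the string uxz is obtained from s by deleting |vy| ≥ 1 symbols, so |uxz| = 3p − |vy| < 3p.
But the letter (a or c) that does not occur in vy still occurs exactly p times in uxz. Every string of L with exactly p copies of some letter is a^p b^p c^p, of length 3p. Since |uxz| < 3p, uxz ∉ L.

This contradicts the CFL pumping lemma, which requires uv^i xy^i z ∈ L for all i ≥ 0.
Hence L = {a^n b^n c^n : n ≥ 0} is not context-free. ∎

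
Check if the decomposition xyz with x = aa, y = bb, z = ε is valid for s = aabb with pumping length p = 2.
Violated: |xy| ≤ p

The decomposition x = aa, y = bb, z = ε for s = aabb with p = 2
violates the constraint: |xy| ≤ p

|xy| = |aabb| = 4 > 2 = p. The decomposition puts too many characters in xy.

Pumping lemma constraints:
1. xyz = s (decomposition is valid)
2. |xy| ≤ p
3. |y| > 0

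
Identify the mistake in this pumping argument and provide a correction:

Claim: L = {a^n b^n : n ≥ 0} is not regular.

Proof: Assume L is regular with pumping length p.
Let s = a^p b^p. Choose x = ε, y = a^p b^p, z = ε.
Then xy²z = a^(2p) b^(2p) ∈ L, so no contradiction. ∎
Error: The decomposition violates |xy| ≤ p. With y = a^p b^p, |xy| = |y| = 2p > p. (The proof also miscomputes xy²z, which would be a^p b^p a^p b^p rather than a^(2p) b^(2p), and it wrongly treats one harmless decomposition as settling the matter — the prover does not get to choose the decomposition.)

Correction: The pumping lemma requires |xy| ≤ p, and the argument must handle every decomposition satisfying |xy| ≤ p, |y| ≥ 1. Since s starts with p a's, any such y consists only of a's, say y = a^k with k ≥ 1. Then xy²z = a^(p+k) b^p has unequal numbers of a's and b's, so xy²z ∉ L — the required contradiction.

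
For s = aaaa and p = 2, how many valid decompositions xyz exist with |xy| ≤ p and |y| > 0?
3

For s = 'aaaa' with pumping length p = 2:

Constraints: |xy| ≤ 2, |y| > 0

Valid decompositions (|xy| ≤ p, |y| ≥ 1):
  • x='', y='a', z='aaa'
  • x='a', y='a', z='aa'
  • x='', y='aa', z='aa'

Total count: 3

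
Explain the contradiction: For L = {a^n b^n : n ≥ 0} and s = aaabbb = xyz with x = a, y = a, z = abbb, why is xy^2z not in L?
xy²z = aaaabbb ∉ L

Pumping with i = 2 replaces y = a by y² = aa:
- Original: s = xyz = aaabbb; aaabbb = a^3 b^3 has equal counts (3 = 3), so it is in L
- Pumped: xy²z = a · aa · abbb = aaaabbb
- aaaabbb has 4 a's and 3 b's; 4 ≠ 3, so it is not in L

The pumping lemma would require xy²z ∈ L, so this decomposition yields a contradiction.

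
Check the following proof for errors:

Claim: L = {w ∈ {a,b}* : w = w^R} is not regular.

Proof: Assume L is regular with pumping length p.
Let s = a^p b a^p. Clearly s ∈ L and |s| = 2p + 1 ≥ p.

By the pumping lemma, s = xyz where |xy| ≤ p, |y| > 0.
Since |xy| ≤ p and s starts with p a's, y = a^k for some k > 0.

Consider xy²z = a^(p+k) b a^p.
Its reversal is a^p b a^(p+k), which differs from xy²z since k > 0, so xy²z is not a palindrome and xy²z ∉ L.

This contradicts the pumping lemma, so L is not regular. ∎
The proof is correct.

This proof is valid because:
1. s = a^p b a^p is in L and is chosen in terms of p, so |s| ≥ p holds for every p
2. The decomposition analysis is correct: |xy| ≤ p forces y to lie inside the leading a's
3. The contradiction is valid: a^(p+k) b a^p has more a's before the b than after it, so it is not a palindrome
4. The conclusion follows logically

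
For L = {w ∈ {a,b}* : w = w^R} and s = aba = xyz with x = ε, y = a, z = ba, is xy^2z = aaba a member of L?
No

xy²z = ε · aa · ba = aaba.
aaba reversed is abaa ≠ aaba, so it is not a palindrome and is not in L.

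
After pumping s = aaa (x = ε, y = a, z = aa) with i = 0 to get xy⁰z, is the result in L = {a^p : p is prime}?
Yes

xy⁰z = ε · ε · aa = aa.
aa has length 2, which is prime, so it is in L.
(A single pumped string landing in L is not a contradiction by itself; a non-regularity proof needs some i for which xy^i z ∉ L, for every admissible decomposition.)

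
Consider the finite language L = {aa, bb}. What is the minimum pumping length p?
p = 3

For a finite language L, the pumping lemma holds vacuously if p > max|s| for s ∈ L.

The longest string in L = {aa, bb} has length 2.
If p = 3, then no string s ∈ L has |s| ≥ p, so the condition is vacuously true.

The minimum pumping length is p = 3.

Why no smaller p works: for any p ≤ 2, the longest string s ∈ L has |s| = 2 ≥ p, so it would
have to be pumpable; but pumping up (i = 2, 3, ...) produces ever longer strings, which cannot all lie in the
finite language L. So the pumping property fails for every p ≤ 2.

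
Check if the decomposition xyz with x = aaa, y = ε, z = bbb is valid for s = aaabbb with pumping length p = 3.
Violated: |y| > 0

The decomposition x = aaa, y = ε, z = bbb for s = aaabbb with p = 3
violates the constraint: |y| > 0

|y| = 0, but the pumping lemma requires |y| > 0 (y must be non-empty).

Pumping lemma constraints:
1. xyz = s (decomposition is valid)
2. |xy| ≤ p
3. |y| > 0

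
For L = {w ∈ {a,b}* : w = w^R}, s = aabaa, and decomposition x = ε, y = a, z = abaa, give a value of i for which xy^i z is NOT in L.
i = 0

xy⁰z = ε · ε · abaa = abaa; abaa reversed is aaba ≠ abaa, so it is not a palindrome and is not in L.
(Other choices also work, e.g. i = 2, 3; only i = 1 is guaranteed to stay in L since xy¹z = s.)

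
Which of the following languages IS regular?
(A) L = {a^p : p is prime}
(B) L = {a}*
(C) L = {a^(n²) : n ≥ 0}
(B) {a}*

(B) L = {a}* is regular.

This can be recognized by a finite automaton (DFA/NFA).
Regular expressions like {a}* define regular languages.

The other choices are not regular:
- {a^p : p is prime}: After pumping, the length becomes composite
- {a^(n²) : n ≥ 0}: After pumping, length is no longer a perfect square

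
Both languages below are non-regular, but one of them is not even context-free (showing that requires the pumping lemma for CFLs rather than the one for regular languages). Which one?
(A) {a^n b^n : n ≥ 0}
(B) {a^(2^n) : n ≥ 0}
(B) {a^(2^n) : n ≥ 0}

(B) {a^(2^n) : n ≥ 0} requires the CFL pumping lemma.

- {a^n b^n : n ≥ 0} is context-free (but not regular)
  • Can be shown non-regular with the regular pumping lemma
  • After pumping, the number of a's and b's become unequal

- {a^(2^n) : n ≥ 0} is NOT context-free
  • Requires the CFL pumping lemma to prove
  • Gaps between powers of 2 grow exponentially

The CFL pumping lemma is "stronger" in that it can prove non-membership
in the larger class of context-free languages.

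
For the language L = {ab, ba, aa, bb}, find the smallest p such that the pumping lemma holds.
p = 3

For a finite language L, the pumping lemma holds vacuously if p > max|s| for s ∈ L.

The longest string in L = {ab, ba, aa, bb} has length 2.
If p = 3, then no string s ∈ L has |s| ≥ p, so the condition is vacuously true.

The minimum pumping length is p = 3.

Why no smaller p works: for any p ≤ 2, the longest string s ∈ L has |s| = 2 ≥ p, so it would
have to be pumpable; but pumping up (i = 2, 3, ...) produces ever longer strings, which cannot all lie in the
finite language L. So the pumping property fails for every p ≤ 2.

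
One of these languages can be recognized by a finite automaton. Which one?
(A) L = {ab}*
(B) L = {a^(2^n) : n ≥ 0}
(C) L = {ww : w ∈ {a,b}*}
(A) {ab}*

(A) L = {ab}* is regular.

This can be recognized by a finite automaton (DFA/NFA).
Regular expressions like {ab}* define regular languages.

The other choices are not regular:
- {a^(2^n) : n ≥ 0}: After pumping, length is no longer a power of 2
- {ww : w ∈ {a,b}*}: After pumping, the two halves no longer match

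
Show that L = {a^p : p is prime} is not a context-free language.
Assume for contradiction that L is context-free, and let p ≥ 1 be the pumping length given by the pumping lemma for CFLs.
Choose a prime q with q ≥ p and let s = a^q. Then s ∈ L and |s| = q ≥ p.
By the CFL pumping lemma, s = uvxyz for some u, v, x, y, z with |vxy| ≤ p, |vy| ≥ 1, and uv^i xy^i z ∈ L for every i ≥ 0.
All symbols are a's, so only lengths matter: let k = |vy|, with 1 ≤ k ≤ p. Then |uv^i xy^i z| = q + (i − 1)k.

Take i = q + 1: the length is q + qk = q(k + 1).
Both factors satisfy q ≥ 2 and k + 1 ≥ 2, so q(k + 1) is composite and uv^(q+1) xy^(q+1) z ∉ L.

This contradicts the CFL pumping lemma, which requires uv^i xy^i z ∈ L for all i ≥ 0.
Hence L = {a^p : p is prime} is not context-free. ∎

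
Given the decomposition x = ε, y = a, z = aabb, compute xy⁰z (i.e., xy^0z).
aabb

Given x = '', y = 'a', z = 'aabb' and i = 0:

xy^0z = x + y·y·...·y (0 times) + z
       = '' + 'a'^0 + 'aabb'
       = '' + '' + 'aabb'
       = 'aabb'

The pumped string is 'aabb' with length 4.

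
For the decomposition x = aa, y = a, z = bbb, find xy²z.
aaaabbb

Given x = 'aa', y = 'a', z = 'bbb' and i = 2:

xy^2z = x + y·y·...·y (2 times) + z
       = 'aa' + 'a'^2 + 'bbb'
       = 'aa' + 'aa' + 'bbb'
       = 'aaaabbb'

The pumped string is 'aaaabbb' with length 7.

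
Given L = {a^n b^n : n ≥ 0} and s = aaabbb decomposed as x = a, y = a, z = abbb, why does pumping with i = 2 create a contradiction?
xy²z = aaaabbb ∉ L

Pumping with i = 2 replaces y = a by y² = aa:
- Original: s = xyz = aaabbb; aaabbb = a^3 b^3 has equal counts (3 = 3), so it is in L
- Pumped: xy²z = a · aa · abbb = aaaabbb
- aaaabbb has 4 a's and 3 b's; 4 ≠ 3, so it is not in L

The pumping lemma would require xy²z ∈ L, so this decomposition yields a contradiction.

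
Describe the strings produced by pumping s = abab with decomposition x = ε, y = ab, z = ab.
{xy^i z : i ≥ 0} = {(ab)^(i+1) : i ≥ 0} = {ab, abab, ababab, ...}

With x = ε, y = ab, z = ab: Pumping 'ab' gives strings of alternating a's and b's.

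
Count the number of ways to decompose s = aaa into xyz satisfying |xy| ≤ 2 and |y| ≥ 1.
3

For s = 'aaa' with pumping length p = 2:

Constraints: |xy| ≤ 2, |y| > 0

Valid decompositions (|xy| ≤ p, |y| ≥ 1):
  • x='', y='a', z='aa'
  • x='a', y='a', z='a'
  • x='', y='aa', z='a'

Total count: 3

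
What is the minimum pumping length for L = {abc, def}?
p = 4

For a finite language L, the pumping lemma holds vacuously if p > max|s| for s ∈ L.

The longest string in L = {abc, def} has length 3.
If p = 4, then no string s ∈ L has |s| ≥ p, so the condition is vacuously true.

The minimum pumping length is p = 4.

Why no smaller p works: for any p ≤ 3, the longest string s ∈ L has |s| = 3 ≥ p, so it would
have to be pumpable; but pumping up (i = 2, 3, ...) produces ever longer strings, which cannot all lie in the
finite language L. So the pumping property fails for every p ≤ 3.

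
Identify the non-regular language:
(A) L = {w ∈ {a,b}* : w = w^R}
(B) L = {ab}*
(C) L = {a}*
(A) {w ∈ {a,b}* : w = w^R}

(A) L = {w ∈ {a,b}* : w = w^R} is NOT regular.

The pumping lemma can be used to prove this:
After pumping, the string is no longer symmetric

The other languages are regular because they can be recognized by finite automata.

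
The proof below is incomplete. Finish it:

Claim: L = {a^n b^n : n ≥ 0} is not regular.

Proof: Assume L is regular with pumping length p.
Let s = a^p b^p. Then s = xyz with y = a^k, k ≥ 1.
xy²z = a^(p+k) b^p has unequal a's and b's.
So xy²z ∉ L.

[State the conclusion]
This contradicts the pumping lemma for regular languages,
which guarantees xy^i z ∈ L for all i ≥ 0.

Since our assumption that L is regular leads to a contradiction,
we conclude that L = {a^n b^n : n ≥ 0} is NOT regular. ∎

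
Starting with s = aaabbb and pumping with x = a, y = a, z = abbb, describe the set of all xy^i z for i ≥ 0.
{xy^i z : i ≥ 0} = {a^(2+i) b^3 : i ≥ 0} = {aabbb, aaabbb, aaaabbb, ...}

With x = a, y = a, z = abbb: Starting with aaabbb and pumping the second 'a', we get strings with 2+i a's followed by 3 b's for i = 0, 1, 2, ...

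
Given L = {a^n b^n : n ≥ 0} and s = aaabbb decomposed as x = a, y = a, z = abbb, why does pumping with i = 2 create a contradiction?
xy²z = aaaabbb ∉ L

Pumping with i = 2 replaces y = a by y² = aa:
- Original: s = xyz = aaabbb; aaabbb = a^3 b^3 has equal counts (3 = 3), so it is in L
- Pumped: xy²z = a · aa · abbb = aaaabbb
- aaaabbb has 4 a's and 3 b's; 4 ≠ 3, so it is not in L

The pumping lemma would require xy²z ∈ L, so this decomposition yields a contradiction.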